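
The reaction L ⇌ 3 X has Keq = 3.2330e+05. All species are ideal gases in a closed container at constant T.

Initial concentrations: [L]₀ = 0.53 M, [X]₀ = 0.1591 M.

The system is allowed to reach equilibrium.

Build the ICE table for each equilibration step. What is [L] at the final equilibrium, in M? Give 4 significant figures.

Q₀ = 0.007599 vs Keq = 3.2330e+05 ⇒ Q<K, forward
Step 1:
                    L           X
  init           0.53      0.1591
  Δ             -0.53        1.59
  eq       1.6550e-05       1.749
  solve Keq expr → x = 0.53; check Q = 3.2330e+05

[L]_eq = 1.6550e-05 M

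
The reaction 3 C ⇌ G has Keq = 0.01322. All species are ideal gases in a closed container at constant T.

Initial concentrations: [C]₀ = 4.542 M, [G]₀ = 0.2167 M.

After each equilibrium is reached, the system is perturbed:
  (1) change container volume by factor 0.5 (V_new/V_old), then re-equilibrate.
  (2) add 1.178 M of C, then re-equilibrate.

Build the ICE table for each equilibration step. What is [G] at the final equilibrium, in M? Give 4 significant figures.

Q₀ = 0.002313 vs Keq = 0.01322 ⇒ Q<K, forward
Step 1:
                  C         G
  I           4.542    0.2167
  C          -1.045    0.3485
  E           3.497    0.5652
  solve Keq expr → x = 0.3485; check Q = 0.01322
Then change container volume by factor 0.5 (V_new/V_old).
Step 2:
                  C         G
  I           6.993      1.13
  C          -1.888    0.6292
  E           5.106      1.76
  solve Keq expr → x = 0.6292; check Q = 0.01322
Then add 1.178 M of C.
Step 3:
                  C         G
  I           6.284      1.76
  C         -0.9023    0.3008
  E           5.381      2.06
  solve Keq expr → x = 0.3008; check Q = 0.01322

[G]_eq = 2.06 M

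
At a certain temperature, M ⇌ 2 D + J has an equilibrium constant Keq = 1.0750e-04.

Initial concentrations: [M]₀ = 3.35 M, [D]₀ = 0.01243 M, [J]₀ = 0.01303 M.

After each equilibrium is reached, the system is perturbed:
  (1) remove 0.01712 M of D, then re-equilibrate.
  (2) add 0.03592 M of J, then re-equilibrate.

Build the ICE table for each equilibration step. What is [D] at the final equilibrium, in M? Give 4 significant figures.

Q₀ = 6.0095e-07 vs Keq = 1.0750e-04 ⇒ Q<K, forward
Step 1:
                  M         D         J
  Initial      3.35   0.01243   0.01303
  Change   -0.03628   0.07256   0.03628
  Equil       3.314   0.08499   0.04931
  solve Keq expr → x = 0.03628; check Q = 1.0750e-04
Then remove 0.01712 M of D.
Step 2:
                  M         D         J
  Initial     3.314   0.06787   0.04931
  Change  -0.006112   0.01222  0.006112
  Equil       3.308    0.0801   0.05542
  solve Keq expr → x = 0.006112; check Q = 1.0750e-04
Then add 0.03592 M of J.
Step 3:
                  M         D         J
  Initial     3.308    0.0801   0.09134
  Change   0.007459  -0.01492 -0.007459
  Equil       3.315   0.06518   0.08388
  solve Keq expr → x = -0.007459; check Q = 1.0750e-04

[D]_eq = 0.06518 M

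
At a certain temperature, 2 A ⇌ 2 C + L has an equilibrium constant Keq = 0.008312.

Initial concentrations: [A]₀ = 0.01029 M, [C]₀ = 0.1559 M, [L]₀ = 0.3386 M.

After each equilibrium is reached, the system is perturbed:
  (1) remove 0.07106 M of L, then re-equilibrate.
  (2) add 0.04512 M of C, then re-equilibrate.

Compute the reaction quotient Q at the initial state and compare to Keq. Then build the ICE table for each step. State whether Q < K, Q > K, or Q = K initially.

Q₀ = 77.72 vs Keq = 0.008312 ⇒ Q>K, reverse
Step 1:
                   A          C          L
  Initial    0.01029     0.1559     0.3386
  Change      0.1312    -0.1312    -0.0656
  Equil       0.1415    0.02469      0.273
  solve Keq expr → x = -0.0656; check Q = 0.008312
Then remove 0.07106 M of L.
Step 2:
                   A          C          L
  Initial     0.1415    0.02469     0.2019
  Change   -0.003247   0.003247   0.001623
  Equil       0.1383    0.02794     0.2036
  solve Keq expr → x = 0.001623; check Q = 0.008312
Then add 0.04512 M of C.
Step 3:
                   A          C          L
  Initial     0.1383    0.07306     0.2036
  Change     0.03614   -0.03614   -0.01807
  Equil       0.1744    0.03692     0.1855
  solve Keq expr → x = -0.01807; check Q = 0.008312

Q₀ = 77.72; Q > K (proceeds reverse)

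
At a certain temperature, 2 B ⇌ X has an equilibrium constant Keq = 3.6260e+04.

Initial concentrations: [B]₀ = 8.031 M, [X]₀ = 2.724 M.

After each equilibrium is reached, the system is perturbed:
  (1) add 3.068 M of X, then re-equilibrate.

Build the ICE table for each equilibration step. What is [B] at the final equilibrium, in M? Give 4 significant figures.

[B]_eq = 0.01644 M

Q₀ = 0.04223 vs Keq = 3.6260e+04 ⇒ Q<K, forward
Step 1:
                  B         X
  Initial     8.031     2.724
  Change     -8.017     4.009
  Equil     0.01363     6.733
  solve Keq expr → x = 4.009; check Q = 3.6260e+04
Then add 3.068 M of X.
Step 2:
                  B         X
  Initial   0.01363     9.801
  Change   0.002813 -0.001406
  Equil     0.01644     9.799
  solve Keq expr → x = -0.001406; check Q = 3.6260e+04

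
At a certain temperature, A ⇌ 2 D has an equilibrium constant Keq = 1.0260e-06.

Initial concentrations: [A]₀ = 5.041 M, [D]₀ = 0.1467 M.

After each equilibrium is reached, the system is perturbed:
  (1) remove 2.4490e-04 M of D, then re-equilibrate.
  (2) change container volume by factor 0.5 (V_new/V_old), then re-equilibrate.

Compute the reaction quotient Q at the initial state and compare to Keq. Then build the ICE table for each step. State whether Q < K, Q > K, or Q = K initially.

Q₀ = 0.004269; Q > K (proceeds reverse)

Q₀ = 0.004269 vs Keq = 1.0260e-06 ⇒ Q>K, reverse
Step 1:
                  A         D
  Initial     5.041    0.1467
  Change     0.0722   -0.1444
  Equil       5.113   0.00229
  solve Keq expr → x = -0.0722; check Q = 1.0260e-06
Then remove 2.4490e-04 M of D.
Step 2:
                  A         D
  Initial     5.113  0.002046
  Change  -1.2244e-04 2.4487e-04
  Equil       5.113   0.00229
  solve Keq expr → x = 1.2244e-04; check Q = 1.0260e-06
Then change container volume by factor 0.5 (V_new/V_old).
Step 3:
                  A         D
  Initial     10.23  0.004581
  Change  6.7080e-04 -0.001342
  Equil       10.23  0.003239
  solve Keq expr → x = -6.7080e-04; check Q = 1.0260e-06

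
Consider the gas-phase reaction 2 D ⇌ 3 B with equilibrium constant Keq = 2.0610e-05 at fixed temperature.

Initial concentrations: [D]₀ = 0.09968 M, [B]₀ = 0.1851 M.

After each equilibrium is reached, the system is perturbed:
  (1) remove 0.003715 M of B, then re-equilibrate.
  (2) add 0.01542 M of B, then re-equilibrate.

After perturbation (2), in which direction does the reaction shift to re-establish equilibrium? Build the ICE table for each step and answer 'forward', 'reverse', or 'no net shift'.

Q₀ = 0.6383 vs Keq = 2.0610e-05 ⇒ Q>K, reverse
Step 1:
                    D           B
  I           0.09968      0.1851
  C            0.1168     -0.1752
  E            0.2165    0.009885
  solve Keq expr → x = -0.0584; check Q = 2.0610e-05
Then remove 0.003715 M of B.
Step 2:
                    D           B
  I            0.2165     0.00617
  C         -0.002427    0.003641
  E            0.2141    0.009811
  solve Keq expr → x = 0.001214; check Q = 2.0610e-05
Then add 0.01542 M of B.
Step 3:
                    D           B
  I            0.2141     0.02523
  C           0.01008    -0.01511
  E            0.2241     0.01012
  solve Keq expr → x = -0.005038; check Q = 2.0610e-05

Direction: reverse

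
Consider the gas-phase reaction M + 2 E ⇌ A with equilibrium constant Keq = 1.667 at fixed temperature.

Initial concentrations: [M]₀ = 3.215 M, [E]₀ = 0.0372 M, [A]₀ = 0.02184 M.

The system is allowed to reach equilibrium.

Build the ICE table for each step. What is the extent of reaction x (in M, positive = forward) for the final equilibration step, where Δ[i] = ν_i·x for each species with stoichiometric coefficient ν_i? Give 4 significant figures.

x = -0.00736 M

Q₀ = 4.909 vs Keq = 1.667 ⇒ Q>K, reverse
Step 1:
                    M           E           A
  init          3.215      0.0372     0.02184
  Δ           0.00736     0.01472    -0.00736
  eq            3.222     0.05192     0.01448
  solve Keq expr → x = -0.00736; check Q = 1.667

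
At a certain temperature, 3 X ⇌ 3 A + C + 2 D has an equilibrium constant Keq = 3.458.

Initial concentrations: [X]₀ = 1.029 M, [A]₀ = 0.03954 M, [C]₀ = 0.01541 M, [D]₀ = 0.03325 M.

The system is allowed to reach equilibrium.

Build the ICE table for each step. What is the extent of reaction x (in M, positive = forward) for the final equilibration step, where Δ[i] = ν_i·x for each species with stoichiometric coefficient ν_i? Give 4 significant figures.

x = 0.2624 M

Q₀ = 9.6661e-10 vs Keq = 3.458 ⇒ Q<K, forward
Step 1:
                  X         A         C         D
  Initial     1.029   0.03954   0.01541   0.03325
  Change    -0.7872    0.7872    0.2624    0.5248
  Equil      0.2418    0.8267    0.2778     0.558
  solve Keq expr → x = 0.2624; check Q = 3.458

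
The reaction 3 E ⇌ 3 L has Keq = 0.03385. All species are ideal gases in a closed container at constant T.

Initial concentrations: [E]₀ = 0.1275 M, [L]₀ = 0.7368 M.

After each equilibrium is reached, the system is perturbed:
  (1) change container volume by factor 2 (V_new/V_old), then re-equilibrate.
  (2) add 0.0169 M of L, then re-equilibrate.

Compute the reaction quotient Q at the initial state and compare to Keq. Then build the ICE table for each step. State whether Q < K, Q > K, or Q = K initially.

Q₀ = 193 vs Keq = 0.03385 ⇒ Q>K, reverse
Step 1:
                  E         L
  I          0.1275    0.7368
  C          0.5255   -0.5255
  E           0.653    0.2113
  solve Keq expr → x = -0.1752; check Q = 0.03385
Then change container volume by factor 2 (V_new/V_old).
Step 2:
                  E         L
  I          0.3265    0.1056
  C               0         0
  E          0.3265    0.1056
  solve Keq expr → x = 0; check Q = 0.03385
Then add 0.0169 M of L.
Step 3:
                  E         L
  I          0.3265    0.1225
  C         0.01277  -0.01277
  E          0.3393    0.1098
  solve Keq expr → x = -0.004256; check Q = 0.03385

Q₀ = 193; Q > K (proceeds reverse)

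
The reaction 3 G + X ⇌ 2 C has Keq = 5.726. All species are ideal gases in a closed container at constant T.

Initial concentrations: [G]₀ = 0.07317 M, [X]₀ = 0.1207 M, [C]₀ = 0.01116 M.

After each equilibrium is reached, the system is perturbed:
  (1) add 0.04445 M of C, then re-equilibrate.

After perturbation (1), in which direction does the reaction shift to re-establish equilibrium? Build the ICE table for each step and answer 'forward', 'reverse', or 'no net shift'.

Direction: reverse

Q₀ = 2.634 vs Keq = 5.726 ⇒ Q<K, forward
Step 1:
                  G         X         C
  init      0.07317    0.1207   0.01116
  Δ       -0.005199 -0.001733  0.003466
  eq        0.06797     0.119   0.01463
  solve Keq expr → x = 0.001733; check Q = 5.726
Then add 0.04445 M of C.
Step 2:
                  G         X         C
  init      0.06797     0.119   0.05908
  Δ         0.04135   0.01378  -0.02756
  eq         0.1093    0.1327   0.03151
  solve Keq expr → x = -0.01378; check Q = 5.726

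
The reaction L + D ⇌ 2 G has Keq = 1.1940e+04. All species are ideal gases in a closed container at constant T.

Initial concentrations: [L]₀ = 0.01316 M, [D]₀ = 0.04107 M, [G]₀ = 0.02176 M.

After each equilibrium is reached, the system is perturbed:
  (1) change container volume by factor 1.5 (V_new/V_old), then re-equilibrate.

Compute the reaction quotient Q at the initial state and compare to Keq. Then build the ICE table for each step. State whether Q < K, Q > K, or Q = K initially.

Q₀ = 0.8761; Q < K (proceeds forward)

Q₀ = 0.8761 vs Keq = 1.1940e+04 ⇒ Q<K, forward
Step 1:
                    L           D           G
  I           0.01316     0.04107     0.02176
  C          -0.01315    -0.01315     0.02631
  E        6.9312e-06     0.02792     0.04807
  solve Keq expr → x = 0.01315; check Q = 1.1940e+04
Then change container volume by factor 1.5 (V_new/V_old).
Step 2:
                    L           D           G
  I        4.6208e-06     0.01861     0.03204
  C                 0           0           0
  E        4.6208e-06     0.01861     0.03204
  solve Keq expr → x = 0; check Q = 1.1940e+04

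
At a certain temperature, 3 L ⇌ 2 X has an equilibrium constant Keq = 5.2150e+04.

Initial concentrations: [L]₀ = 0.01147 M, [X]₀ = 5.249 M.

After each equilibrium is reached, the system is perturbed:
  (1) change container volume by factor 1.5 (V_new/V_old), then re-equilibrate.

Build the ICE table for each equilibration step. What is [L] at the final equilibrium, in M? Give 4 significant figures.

[L]_eq = 0.06127 M

Q₀ = 1.8258e+07 vs Keq = 5.2150e+04 ⇒ Q>K, reverse
Step 1:
                   L          X
  Initial    0.01147      5.249
  Change      0.0689   -0.04593
  Equil      0.08037      5.203
  solve Keq expr → x = -0.02297; check Q = 5.2150e+04
Then change container volume by factor 1.5 (V_new/V_old).
Step 2:
                   L          X
  Initial    0.05358      3.469
  Change    0.007693  -0.005129
  Equil      0.06127      3.464
  solve Keq expr → x = -0.002564; check Q = 5.2150e+04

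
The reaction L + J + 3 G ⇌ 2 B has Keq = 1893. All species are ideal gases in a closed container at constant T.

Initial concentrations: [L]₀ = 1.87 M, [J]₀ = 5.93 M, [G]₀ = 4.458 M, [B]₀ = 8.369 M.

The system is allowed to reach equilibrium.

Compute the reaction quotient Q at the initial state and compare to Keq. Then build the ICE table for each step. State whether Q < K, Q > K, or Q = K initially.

Q₀ = 0.07129; Q < K (proceeds forward)

Q₀ = 0.07129 vs Keq = 1893 ⇒ Q<K, forward
Step 1:
                   L          J          G          B
  I             1.87       5.93      4.458      8.369
  C           -1.383     -1.383     -4.149      2.766
  E           0.4871      4.547     0.3092      11.13
  solve Keq expr → x = 1.383; check Q = 1893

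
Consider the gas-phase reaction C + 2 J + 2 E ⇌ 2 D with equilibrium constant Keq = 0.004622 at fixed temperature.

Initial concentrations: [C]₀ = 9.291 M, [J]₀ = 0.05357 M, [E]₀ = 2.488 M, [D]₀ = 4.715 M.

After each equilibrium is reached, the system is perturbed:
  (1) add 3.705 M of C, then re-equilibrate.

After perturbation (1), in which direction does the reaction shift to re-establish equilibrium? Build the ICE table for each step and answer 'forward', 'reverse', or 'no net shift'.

Direction: forward

Q₀ = 134.7 vs Keq = 0.004622 ⇒ Q>K, reverse
Step 1:
                    C           J           E           D
  init          9.291     0.05357       2.488       4.715
  Δ             1.138       2.277       2.277      -2.277
  eq            10.43        2.33       4.765       2.438
  solve Keq expr → x = -1.138; check Q = 0.004622
Then add 3.705 M of C.
Step 2:
                    C           J           E           D
  init          14.13        2.33       4.765       2.438
  Δ          -0.07088     -0.1418     -0.1418      0.1418
  eq            14.06       2.189       4.623        2.58
  solve Keq expr → x = 0.07088; check Q = 0.004622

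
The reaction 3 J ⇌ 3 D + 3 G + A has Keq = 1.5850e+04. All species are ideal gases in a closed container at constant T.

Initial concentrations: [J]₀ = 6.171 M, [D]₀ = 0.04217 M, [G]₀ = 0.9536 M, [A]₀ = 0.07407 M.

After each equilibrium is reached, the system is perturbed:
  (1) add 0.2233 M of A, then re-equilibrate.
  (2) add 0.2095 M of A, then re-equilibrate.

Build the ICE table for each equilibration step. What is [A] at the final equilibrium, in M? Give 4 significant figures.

Q₀ = 2.0497e-08 vs Keq = 1.5850e+04 ⇒ Q<K, forward
Step 1:
                  J         D         G         A
  Initial     6.171   0.04217    0.9536   0.07407
  Change     -4.834     4.834     4.834     1.611
  Equil       1.337     4.876     5.788     1.685
  solve Keq expr → x = 1.611; check Q = 1.5850e+04
Then add 0.2233 M of A.
Step 2:
                  J         D         G         A
  Initial     1.337     4.876     5.788     1.909
  Change    0.03527  -0.03527  -0.03527  -0.01176
  Equil       1.372     4.841     5.752     1.897
  solve Keq expr → x = -0.01176; check Q = 1.5850e+04
Then add 0.2095 M of A.
Step 3:
                  J         D         G         A
  Initial     1.372     4.841     5.752     2.106
  Change    0.03023  -0.03023  -0.03023  -0.01008
  Equil       1.403     4.811     5.722     2.096
  solve Keq expr → x = -0.01008; check Q = 1.5850e+04

[A]_eq = 2.096 M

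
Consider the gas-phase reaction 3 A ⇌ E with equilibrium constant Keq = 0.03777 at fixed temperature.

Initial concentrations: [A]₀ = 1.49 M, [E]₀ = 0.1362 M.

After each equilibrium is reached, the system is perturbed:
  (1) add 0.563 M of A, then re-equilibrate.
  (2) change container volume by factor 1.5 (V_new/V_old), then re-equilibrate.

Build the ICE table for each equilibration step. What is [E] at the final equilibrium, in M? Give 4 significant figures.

Q₀ = 0.04117 vs Keq = 0.03777 ⇒ Q>K, reverse
Step 1:
                    A           E
  Initial        1.49      0.1362
  Change      0.01914   -0.006381
  Equil         1.509      0.1298
  solve Keq expr → x = -0.006381; check Q = 0.03777
Then add 0.563 M of A.
Step 2:
                    A           E
  Initial       2.072      0.1298
  Change      -0.2718     0.09059
  Equil           1.8      0.2204
  solve Keq expr → x = 0.09059; check Q = 0.03777
Then change container volume by factor 1.5 (V_new/V_old).
Step 3:
                    A           E
  Initial         1.2      0.1469
  Change       0.1573    -0.05244
  Equil         1.358      0.0945
  solve Keq expr → x = -0.05244; check Q = 0.03777

[E]_eq = 0.0945 M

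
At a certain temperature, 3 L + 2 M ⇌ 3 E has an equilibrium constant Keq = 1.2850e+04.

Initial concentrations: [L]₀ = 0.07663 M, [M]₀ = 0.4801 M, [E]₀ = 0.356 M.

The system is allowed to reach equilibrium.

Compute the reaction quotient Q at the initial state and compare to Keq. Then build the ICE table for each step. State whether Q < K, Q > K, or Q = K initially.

Q₀ = 435; Q < K (proceeds forward)

Q₀ = 435 vs Keq = 1.2850e+04 ⇒ Q<K, forward
Step 1:
                    L           M           E
  Initial     0.07663      0.4801       0.356
  Change     -0.04725     -0.0315     0.04725
  Equil       0.02938      0.4486      0.4033
  solve Keq expr → x = 0.01575; check Q = 1.2850e+04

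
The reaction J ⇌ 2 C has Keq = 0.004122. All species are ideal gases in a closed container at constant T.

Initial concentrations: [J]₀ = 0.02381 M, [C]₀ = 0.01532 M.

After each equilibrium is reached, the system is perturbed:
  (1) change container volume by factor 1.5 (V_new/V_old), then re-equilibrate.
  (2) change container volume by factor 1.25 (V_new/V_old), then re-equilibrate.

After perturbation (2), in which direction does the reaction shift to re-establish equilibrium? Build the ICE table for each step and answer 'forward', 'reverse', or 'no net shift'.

Direction: forward

Q₀ = 0.009857 vs Keq = 0.004122 ⇒ Q>K, reverse
Step 1:
                    J           C
  init        0.02381     0.01532
  Δ          0.002457   -0.004915
  eq          0.02627     0.01041
  solve Keq expr → x = -0.002457; check Q = 0.004122
Then change container volume by factor 1.5 (V_new/V_old).
Step 2:
                    J           C
  init        0.01751    0.006937
  Δ       -6.9444e-04    0.001389
  eq          0.01682    0.008326
  solve Keq expr → x = 6.9444e-04; check Q = 0.004122
Then change container volume by factor 1.25 (V_new/V_old).
Step 3:
                    J           C
  init        0.01345    0.006661
  Δ       -3.4504e-04  6.9007e-04
  eq          0.01311    0.007351
  solve Keq expr → x = 3.4504e-04; check Q = 0.004122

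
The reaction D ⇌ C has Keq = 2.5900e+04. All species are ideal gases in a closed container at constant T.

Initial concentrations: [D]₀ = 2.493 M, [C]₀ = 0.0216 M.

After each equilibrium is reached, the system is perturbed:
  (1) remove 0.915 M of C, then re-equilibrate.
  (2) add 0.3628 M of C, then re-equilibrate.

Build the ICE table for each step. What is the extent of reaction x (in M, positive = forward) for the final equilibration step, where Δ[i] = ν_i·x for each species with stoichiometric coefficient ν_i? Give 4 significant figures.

x = -1.4007e-05 M

Q₀ = 0.008664 vs Keq = 2.5900e+04 ⇒ Q<K, forward
Step 1:
                   D          C
  Initial      2.493     0.0216
  Change      -2.493      2.493
  Equil   9.7085e-05      2.515
  solve Keq expr → x = 2.493; check Q = 2.5900e+04
Then remove 0.915 M of C.
Step 2:
                   D          C
  Initial 9.7085e-05        1.6
  Change  -3.5327e-05 3.5327e-05
  Equil   6.1758e-05        1.6
  solve Keq expr → x = 3.5327e-05; check Q = 2.5900e+04
Then add 0.3628 M of C.
Step 3:
                   D          C
  Initial 6.1758e-05      1.962
  Change  1.4007e-05 -1.4007e-05
  Equil   7.5765e-05      1.962
  solve Keq expr → x = -1.4007e-05; check Q = 2.5900e+04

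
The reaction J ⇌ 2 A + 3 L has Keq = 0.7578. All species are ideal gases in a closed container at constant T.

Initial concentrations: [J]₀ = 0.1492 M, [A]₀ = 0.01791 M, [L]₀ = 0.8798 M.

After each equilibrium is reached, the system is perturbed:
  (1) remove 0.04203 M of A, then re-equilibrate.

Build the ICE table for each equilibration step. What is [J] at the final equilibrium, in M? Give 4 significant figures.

Q₀ = 0.001464 vs Keq = 0.7578 ⇒ Q<K, forward
Step 1:
                  J         A         L
  I          0.1492   0.01791    0.8798
  C        -0.08369    0.1674    0.2511
  E         0.06551    0.1853     1.131
  solve Keq expr → x = 0.08369; check Q = 0.7578
Then remove 0.04203 M of A.
Step 2:
                  J         A         L
  I         0.06551    0.1433     1.131
  C        -0.01018   0.02036   0.03054
  E         0.05534    0.1636     1.161
  solve Keq expr → x = 0.01018; check Q = 0.7578

[J]_eq = 0.05534 M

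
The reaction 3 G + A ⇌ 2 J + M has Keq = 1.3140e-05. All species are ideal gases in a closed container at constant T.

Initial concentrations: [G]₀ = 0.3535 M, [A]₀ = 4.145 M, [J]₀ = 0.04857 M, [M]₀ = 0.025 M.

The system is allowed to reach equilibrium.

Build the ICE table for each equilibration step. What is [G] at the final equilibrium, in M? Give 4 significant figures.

Q₀ = 3.2209e-04 vs Keq = 1.3140e-05 ⇒ Q>K, reverse
Step 1:
                    G           A           J           M
  Initial      0.3535       4.145     0.04857       0.025
  Change      0.04497     0.01499    -0.02998    -0.01499
  Equil        0.3985        4.16     0.01859     0.01001
  solve Keq expr → x = -0.01499; check Q = 1.3140e-05

[G]_eq = 0.3985 M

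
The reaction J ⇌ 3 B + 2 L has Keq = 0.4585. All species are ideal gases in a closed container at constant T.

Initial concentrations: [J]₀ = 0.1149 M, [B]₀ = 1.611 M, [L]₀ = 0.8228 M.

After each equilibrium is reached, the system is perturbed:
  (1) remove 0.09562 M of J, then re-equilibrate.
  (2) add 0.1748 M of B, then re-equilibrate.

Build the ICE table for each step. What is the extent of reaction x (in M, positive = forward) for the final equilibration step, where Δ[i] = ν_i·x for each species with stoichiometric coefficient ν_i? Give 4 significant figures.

x = -0.02169 M

Q₀ = 24.64 vs Keq = 0.4585 ⇒ Q>K, reverse
Step 1:
                   J          B          L
  init        0.1149      1.611     0.8228
  Δ           0.2113    -0.6338    -0.4225
  eq          0.3262     0.9772     0.4003
  solve Keq expr → x = -0.2113; check Q = 0.4585
Then remove 0.09562 M of J.
Step 2:
                   J          B          L
  init        0.2305     0.9772     0.4003
  Δ          0.01446   -0.04337   -0.02892
  eq           0.245     0.9339     0.3714
  solve Keq expr → x = -0.01446; check Q = 0.4585
Then add 0.1748 M of B.
Step 3:
                   J          B          L
  init         0.245      1.109     0.3714
  Δ          0.02169   -0.06507   -0.04338
  eq          0.2667      1.044      0.328
  solve Keq expr → x = -0.02169; check Q = 0.4585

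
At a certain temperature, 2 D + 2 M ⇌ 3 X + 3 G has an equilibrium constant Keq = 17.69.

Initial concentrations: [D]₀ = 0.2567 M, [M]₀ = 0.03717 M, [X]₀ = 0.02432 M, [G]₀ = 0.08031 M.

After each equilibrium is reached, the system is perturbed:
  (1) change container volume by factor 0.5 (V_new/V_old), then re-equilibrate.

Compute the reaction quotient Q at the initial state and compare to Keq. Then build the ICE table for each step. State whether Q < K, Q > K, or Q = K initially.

Q₀ = 8.1839e-05 vs Keq = 17.69 ⇒ Q<K, forward
Step 1:
                    D           M           X           G
  Initial      0.2567     0.03717     0.02432     0.08031
  Change     -0.03601    -0.03601     0.05401     0.05401
  Equil        0.2207    0.001163     0.07833      0.1343
  solve Keq expr → x = 0.018; check Q = 17.69
Then change container volume by factor 0.5 (V_new/V_old).
Step 2:
                    D           M           X           G
  Initial      0.4414    0.002325      0.1567      0.2686
  Change     0.002087    0.002087   -0.003131   -0.003131
  Equil        0.4435    0.004413      0.1535      0.2655
  solve Keq expr → x = -0.001044; check Q = 17.69

Q₀ = 8.1839e-05; Q < K (proceeds forward)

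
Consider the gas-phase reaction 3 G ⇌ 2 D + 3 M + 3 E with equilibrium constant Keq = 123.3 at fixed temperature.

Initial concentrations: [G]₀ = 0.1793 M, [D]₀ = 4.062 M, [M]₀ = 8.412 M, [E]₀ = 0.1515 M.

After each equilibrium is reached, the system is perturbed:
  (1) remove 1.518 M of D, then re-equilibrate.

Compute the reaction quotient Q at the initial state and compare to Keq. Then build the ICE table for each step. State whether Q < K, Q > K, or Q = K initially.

Q₀ = 5925 vs Keq = 123.3 ⇒ Q>K, reverse
Step 1:
                  G         D         M         E
  I          0.1793     4.062     8.412    0.1515
  C         0.08809  -0.05872  -0.08809  -0.08809
  E          0.2674     4.003     8.324   0.06341
  solve Keq expr → x = -0.02936; check Q = 123.3
Then remove 1.518 M of D.
Step 2:
                  G         D         M         E
  I          0.2674     2.485     8.324   0.06341
  C        -0.01757   0.01172   0.01757   0.01757
  E          0.2498     2.497     8.341   0.08099
  solve Keq expr → x = 0.005858; check Q = 123.3

Q₀ = 5925; Q > K (proceeds reverse)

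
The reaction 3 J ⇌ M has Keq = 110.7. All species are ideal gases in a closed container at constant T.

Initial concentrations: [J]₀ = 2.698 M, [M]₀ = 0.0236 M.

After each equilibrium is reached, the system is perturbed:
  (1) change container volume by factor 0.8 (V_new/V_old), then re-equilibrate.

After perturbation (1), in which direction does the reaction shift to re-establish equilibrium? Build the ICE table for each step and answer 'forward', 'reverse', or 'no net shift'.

Direction: forward

Q₀ = 0.001202 vs Keq = 110.7 ⇒ Q<K, forward
Step 1:
                   J          M
  I            2.698     0.0236
  C             -2.5     0.8334
  E           0.1978      0.857
  solve Keq expr → x = 0.8334; check Q = 110.7
Then change container volume by factor 0.8 (V_new/V_old).
Step 2:
                   J          M
  I           0.2473      1.071
  C         -0.03344    0.01115
  E           0.2138      1.082
  solve Keq expr → x = 0.01115; check Q = 110.7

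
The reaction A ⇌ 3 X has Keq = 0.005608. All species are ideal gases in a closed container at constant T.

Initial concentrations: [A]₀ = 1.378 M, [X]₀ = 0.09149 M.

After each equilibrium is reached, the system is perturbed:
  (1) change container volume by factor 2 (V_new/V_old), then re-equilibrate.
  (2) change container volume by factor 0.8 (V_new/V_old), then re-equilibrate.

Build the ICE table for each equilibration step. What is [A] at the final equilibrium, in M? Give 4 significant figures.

[A]_eq = 0.8248 M

Q₀ = 5.5574e-04 vs Keq = 0.005608 ⇒ Q<K, forward
Step 1:
                   A          X
  init         1.378    0.09149
  Δ         -0.03484     0.1045
  eq           1.343      0.196
  solve Keq expr → x = 0.03484; check Q = 0.005608
Then change container volume by factor 2 (V_new/V_old).
Step 2:
                   A          X
  init        0.6716    0.09801
  Δ          -0.0187    0.05611
  eq          0.6529     0.1541
  solve Keq expr → x = 0.0187; check Q = 0.005608
Then change container volume by factor 0.8 (V_new/V_old).
Step 3:
                   A          X
  init        0.8161     0.1927
  Δ         0.008681   -0.02604
  eq          0.8248     0.1666
  solve Keq expr → x = -0.008681; check Q = 0.005608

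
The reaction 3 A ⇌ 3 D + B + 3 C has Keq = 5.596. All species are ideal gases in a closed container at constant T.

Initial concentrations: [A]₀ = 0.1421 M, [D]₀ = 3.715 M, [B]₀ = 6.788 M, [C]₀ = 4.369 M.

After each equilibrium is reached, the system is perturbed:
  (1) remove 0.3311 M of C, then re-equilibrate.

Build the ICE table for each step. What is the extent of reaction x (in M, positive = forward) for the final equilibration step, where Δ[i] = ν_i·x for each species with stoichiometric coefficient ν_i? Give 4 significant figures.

x = 0.03532 M

Q₀ = 1.0115e+07 vs Keq = 5.596 ⇒ Q>K, reverse
Step 1:
                  A         D         B         C
  I          0.1421     3.715     6.788     4.369
  C           2.424    -2.424   -0.8081    -2.424
  E           2.566     1.291      5.98     1.945
  solve Keq expr → x = -0.8081; check Q = 5.596
Then remove 0.3311 M of C.
Step 2:
                  A         D         B         C
  I           2.566     1.291      5.98     1.614
  C          -0.106     0.106   0.03532     0.106
  E            2.46     1.397     6.015      1.72
  solve Keq expr → x = 0.03532; check Q = 5.596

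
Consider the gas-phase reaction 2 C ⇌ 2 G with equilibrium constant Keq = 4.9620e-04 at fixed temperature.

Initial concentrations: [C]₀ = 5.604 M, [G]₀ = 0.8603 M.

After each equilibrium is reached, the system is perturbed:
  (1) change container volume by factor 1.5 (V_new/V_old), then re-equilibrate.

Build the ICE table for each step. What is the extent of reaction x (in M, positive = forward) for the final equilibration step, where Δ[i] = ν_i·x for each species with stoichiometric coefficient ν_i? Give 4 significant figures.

x = 0 M

Q₀ = 0.02357 vs Keq = 4.9620e-04 ⇒ Q>K, reverse
Step 1:
                    C           G
  init          5.604      0.8603
  Δ            0.7194     -0.7194
  eq            6.323      0.1409
  solve Keq expr → x = -0.3597; check Q = 4.9620e-04
Then change container volume by factor 1.5 (V_new/V_old).
Step 2:
                    C           G
  init          4.216     0.09391
  Δ                 0           0
  eq            4.216     0.09391
  solve Keq expr → x = 0; check Q = 4.9620e-04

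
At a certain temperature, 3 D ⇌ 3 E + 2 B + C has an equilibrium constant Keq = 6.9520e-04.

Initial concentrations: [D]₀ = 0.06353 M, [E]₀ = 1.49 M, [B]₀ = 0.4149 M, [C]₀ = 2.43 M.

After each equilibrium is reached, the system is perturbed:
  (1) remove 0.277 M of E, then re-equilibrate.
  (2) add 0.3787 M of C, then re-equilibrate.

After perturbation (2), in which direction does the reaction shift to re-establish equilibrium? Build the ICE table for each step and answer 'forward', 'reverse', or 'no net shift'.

Direction: reverse

Q₀ = 5397 vs Keq = 6.9520e-04 ⇒ Q>K, reverse
Step 1:
                    D           E           B           C
  I           0.06353        1.49      0.4149        2.43
  C             0.605      -0.605     -0.4033     -0.2017
  E            0.6685       0.885     0.01159       2.228
  solve Keq expr → x = -0.2017; check Q = 6.9520e-04
Then remove 0.277 M of E.
Step 2:
                    D           E           B           C
  I            0.6685       0.608     0.01159       2.228
  C          -0.01151     0.01151    0.007676    0.003838
  E             0.657      0.6196     0.01927       2.232
  solve Keq expr → x = 0.003838; check Q = 6.9520e-04
Then add 0.3787 M of C.
Step 3:
                    D           E           B           C
  I             0.657      0.6196     0.01927       2.611
  C          0.001931   -0.001931   -0.001287 -6.4372e-04
  E            0.6589      0.6176     0.01798        2.61
  solve Keq expr → x = -6.4372e-04; check Q = 6.9520e-04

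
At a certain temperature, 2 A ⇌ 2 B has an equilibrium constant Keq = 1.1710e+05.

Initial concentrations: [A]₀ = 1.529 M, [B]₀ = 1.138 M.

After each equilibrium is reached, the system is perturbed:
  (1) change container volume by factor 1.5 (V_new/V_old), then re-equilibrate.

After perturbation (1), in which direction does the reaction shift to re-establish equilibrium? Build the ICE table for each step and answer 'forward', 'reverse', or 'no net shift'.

Q₀ = 0.5539 vs Keq = 1.1710e+05 ⇒ Q<K, forward
Step 1:
                  A         B
  Initial     1.529     1.138
  Change     -1.521     1.521
  Equil    0.007771     2.659
  solve Keq expr → x = 0.7606; check Q = 1.1710e+05
Then change container volume by factor 1.5 (V_new/V_old).
Step 2:
                  A         B
  Initial  0.005181     1.773
  Change          0         0
  Equil    0.005181     1.773
  solve Keq expr → x = 0; check Q = 1.1710e+05

Direction: no net shift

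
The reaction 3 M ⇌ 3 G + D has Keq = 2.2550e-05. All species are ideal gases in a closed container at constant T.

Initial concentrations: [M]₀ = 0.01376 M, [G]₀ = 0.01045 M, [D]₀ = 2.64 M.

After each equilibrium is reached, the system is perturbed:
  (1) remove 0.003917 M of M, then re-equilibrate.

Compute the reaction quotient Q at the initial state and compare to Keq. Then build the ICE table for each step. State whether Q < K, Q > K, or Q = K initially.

Q₀ = 1.156 vs Keq = 2.2550e-05 ⇒ Q>K, reverse
Step 1:
                    M           G           D
  Initial     0.01376     0.01045        2.64
  Change     0.009965   -0.009965   -0.003322
  Equil       0.02372  4.8518e-04       2.637
  solve Keq expr → x = -0.003322; check Q = 2.2550e-05
Then remove 0.003917 M of M.
Step 2:
                    M           G           D
  Initial     0.01981  4.8518e-04       2.637
  Change   7.8497e-05 -7.8497e-05 -2.6166e-05
  Equil       0.01989  4.0668e-04       2.637
  solve Keq expr → x = -2.6166e-05; check Q = 2.2550e-05

Q₀ = 1.156; Q > K (proceeds reverse)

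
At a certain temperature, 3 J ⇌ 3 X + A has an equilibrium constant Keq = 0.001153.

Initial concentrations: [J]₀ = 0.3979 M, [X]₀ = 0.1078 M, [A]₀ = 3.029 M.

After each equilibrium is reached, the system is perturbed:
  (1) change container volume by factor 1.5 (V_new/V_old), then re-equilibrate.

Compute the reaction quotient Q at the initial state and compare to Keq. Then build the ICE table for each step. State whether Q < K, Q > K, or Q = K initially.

Q₀ = 0.06023 vs Keq = 0.001153 ⇒ Q>K, reverse
Step 1:
                    J           X           A
  I            0.3979      0.1078       3.029
  C           0.07354    -0.07354    -0.02451
  E            0.4714     0.03426       3.004
  solve Keq expr → x = -0.02451; check Q = 0.001153
Then change container volume by factor 1.5 (V_new/V_old).
Step 2:
                    J           X           A
  I            0.3143     0.02284       2.003
  C         -0.003047    0.003047    0.001016
  E            0.3112     0.02589       2.004
  solve Keq expr → x = 0.001016; check Q = 0.001153

Q₀ = 0.06023; Q > K (proceeds reverse)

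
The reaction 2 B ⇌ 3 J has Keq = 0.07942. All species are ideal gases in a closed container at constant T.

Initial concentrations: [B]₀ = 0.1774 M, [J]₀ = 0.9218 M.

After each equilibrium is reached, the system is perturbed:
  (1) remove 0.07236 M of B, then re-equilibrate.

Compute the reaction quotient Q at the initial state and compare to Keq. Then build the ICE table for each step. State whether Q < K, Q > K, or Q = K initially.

Q₀ = 24.89; Q > K (proceeds reverse)

Q₀ = 24.89 vs Keq = 0.07942 ⇒ Q>K, reverse
Step 1:
                  B         J
  Initial    0.1774    0.9218
  Change     0.4129   -0.6193
  Equil      0.5903    0.3025
  solve Keq expr → x = -0.2064; check Q = 0.07942
Then remove 0.07236 M of B.
Step 2:
                  B         J
  Initial    0.5179    0.3025
  Change    0.01361  -0.02042
  Equil      0.5315    0.2821
  solve Keq expr → x = -0.006806; check Q = 0.07942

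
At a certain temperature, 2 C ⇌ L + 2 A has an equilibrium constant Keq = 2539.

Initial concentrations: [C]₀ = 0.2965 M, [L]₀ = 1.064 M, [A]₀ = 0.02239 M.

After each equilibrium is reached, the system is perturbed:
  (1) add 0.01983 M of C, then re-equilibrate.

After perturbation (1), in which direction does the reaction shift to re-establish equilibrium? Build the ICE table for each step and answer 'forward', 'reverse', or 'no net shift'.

Direction: forward

Q₀ = 0.006067 vs Keq = 2539 ⇒ Q<K, forward
Step 1:
                    C           L           A
  Initial      0.2965       1.064     0.02239
  Change      -0.2897      0.1448      0.2897
  Equil       0.00681       1.209      0.3121
  solve Keq expr → x = 0.1448; check Q = 2539
Then add 0.01983 M of C.
Step 2:
                    C           L           A
  Initial     0.02664       1.209      0.3121
  Change     -0.01938    0.009689     0.01938
  Equil      0.007261       1.219      0.3315
  solve Keq expr → x = 0.009689; check Q = 2539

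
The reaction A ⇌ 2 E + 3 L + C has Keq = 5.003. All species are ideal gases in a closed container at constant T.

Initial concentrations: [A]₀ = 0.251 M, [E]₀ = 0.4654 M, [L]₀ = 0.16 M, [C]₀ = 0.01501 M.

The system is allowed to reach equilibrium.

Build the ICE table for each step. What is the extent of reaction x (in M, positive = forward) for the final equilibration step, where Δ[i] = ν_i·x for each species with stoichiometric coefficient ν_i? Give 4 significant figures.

x = 0.2268 M

Q₀ = 5.3054e-05 vs Keq = 5.003 ⇒ Q<K, forward
Step 1:
                   A          E          L          C
  init         0.251     0.4654       0.16    0.01501
  Δ          -0.2268     0.4536     0.6803     0.2268
  eq         0.02422      0.919     0.8403     0.2418
  solve Keq expr → x = 0.2268; check Q = 5.003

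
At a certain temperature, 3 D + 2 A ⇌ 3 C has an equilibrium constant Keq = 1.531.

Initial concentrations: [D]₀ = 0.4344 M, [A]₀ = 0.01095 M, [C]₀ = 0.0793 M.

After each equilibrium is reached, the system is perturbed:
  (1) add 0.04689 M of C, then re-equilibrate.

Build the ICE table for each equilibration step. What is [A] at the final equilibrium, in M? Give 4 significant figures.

Q₀ = 50.74 vs Keq = 1.531 ⇒ Q>K, reverse
Step 1:
                   D          A          C
  init        0.4344    0.01095     0.0793
  Δ          0.02815    0.01877   -0.02815
  eq          0.4626    0.02972    0.05115
  solve Keq expr → x = -0.009384; check Q = 1.531
Then add 0.04689 M of C.
Step 2:
                   D          A          C
  init        0.4626    0.02972    0.09804
  Δ          0.02527    0.01685   -0.02527
  eq          0.4878    0.04656    0.07277
  solve Keq expr → x = -0.008423; check Q = 1.531

[A]_eq = 0.04656 M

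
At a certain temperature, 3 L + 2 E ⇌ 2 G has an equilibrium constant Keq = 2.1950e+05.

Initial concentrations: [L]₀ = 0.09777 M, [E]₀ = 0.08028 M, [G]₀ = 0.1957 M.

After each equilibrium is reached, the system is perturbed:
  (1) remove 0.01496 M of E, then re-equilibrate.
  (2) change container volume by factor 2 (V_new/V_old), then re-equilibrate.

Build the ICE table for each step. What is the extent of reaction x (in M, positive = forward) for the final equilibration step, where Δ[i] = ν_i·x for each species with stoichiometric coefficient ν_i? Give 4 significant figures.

x = -0.004309 M

Q₀ = 6358 vs Keq = 2.1950e+05 ⇒ Q<K, forward
Step 1:
                   L          E          G
  init       0.09777    0.08028     0.1957
  Δ         -0.05005   -0.03337    0.03337
  eq         0.04772    0.04691     0.2291
  solve Keq expr → x = 0.01668; check Q = 2.1950e+05
Then remove 0.01496 M of E.
Step 2:
                   L          E          G
  init       0.04772    0.03195     0.2291
  Δ          0.00745   0.004967  -0.004967
  eq         0.05517    0.03692     0.2241
  solve Keq expr → x = -0.002483; check Q = 2.1950e+05
Then change container volume by factor 2 (V_new/V_old).
Step 3:
                   L          E          G
  init       0.02758    0.01846     0.1121
  Δ          0.01293   0.008618  -0.008618
  eq         0.04051    0.02708     0.1034
  solve Keq expr → x = -0.004309; check Q = 2.1950e+05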